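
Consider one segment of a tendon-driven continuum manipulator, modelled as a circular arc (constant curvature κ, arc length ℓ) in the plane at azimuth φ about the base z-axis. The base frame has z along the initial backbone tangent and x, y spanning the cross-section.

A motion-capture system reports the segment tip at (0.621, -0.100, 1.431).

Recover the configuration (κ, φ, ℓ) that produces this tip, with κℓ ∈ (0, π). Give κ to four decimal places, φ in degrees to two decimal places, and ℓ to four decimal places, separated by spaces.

0.5149 350.85 1.6087

ρ = √(x²+y²) = √(0.621² + -0.100²) = 0.62900
φ = atan2(y, x) mod 360° = atan2(-0.100, 0.621) = 350.8522°
|p|² = ρ² + z² = 0.62900² + 1.431² = 2.44340
κ = 2ρ / |p|² = 2×0.62900 / 2.44340 = 0.51486
θ = 2·atan2(ρ, z) = 2·atan2(0.62900, 1.431) = 0.82826 rad
ℓ = θ/κ = 0.82826/0.51486 = 1.60873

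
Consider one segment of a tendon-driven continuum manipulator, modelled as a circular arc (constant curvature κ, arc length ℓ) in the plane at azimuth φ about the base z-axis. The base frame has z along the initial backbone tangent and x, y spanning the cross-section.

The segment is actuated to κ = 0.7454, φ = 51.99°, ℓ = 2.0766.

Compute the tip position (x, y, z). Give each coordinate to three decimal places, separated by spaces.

θ = κ·ℓ = 0.7454 × 2.0766 = 1.54790 rad
ρ = (1 − cos θ)/κ = (1 − 0.02290)/0.7454 = 1.31084
z = sin θ / κ = 0.99974/0.7454 = 1.34121
x = ρ cos φ = 1.31084 × cos(51.99°) = 0.80722
y = ρ sin φ = 1.31084 × sin(51.99°) = 1.03282

0.807 1.033 1.341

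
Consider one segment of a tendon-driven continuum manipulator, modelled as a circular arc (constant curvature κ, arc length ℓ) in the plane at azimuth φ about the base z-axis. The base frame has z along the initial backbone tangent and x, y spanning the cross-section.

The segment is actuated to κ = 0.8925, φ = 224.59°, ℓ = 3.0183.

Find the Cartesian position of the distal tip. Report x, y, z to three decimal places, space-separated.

-1.517 -1.496 0.485

θ = κ·ℓ = 0.8925 × 3.0183 = 2.69383 rad
ρ = (1 − cos θ)/κ = (1 − -0.90142)/0.8925 = 2.13044
z = sin θ / κ = 0.43295/0.8925 = 0.48510
x = ρ cos φ = 2.13044 × cos(224.59°) = -1.51719
y = ρ sin φ = 2.13044 × sin(224.59°) = -1.49563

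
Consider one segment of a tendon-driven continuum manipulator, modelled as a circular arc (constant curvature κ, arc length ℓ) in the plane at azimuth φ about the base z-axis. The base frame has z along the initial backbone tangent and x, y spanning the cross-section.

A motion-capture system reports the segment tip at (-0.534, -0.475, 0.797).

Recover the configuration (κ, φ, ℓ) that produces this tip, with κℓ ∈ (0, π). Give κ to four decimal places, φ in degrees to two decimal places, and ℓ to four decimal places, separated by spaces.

1.2473 221.65 1.1721

ρ = √(x²+y²) = √(-0.534² + -0.475²) = 0.71469
φ = atan2(y, x) mod 360° = atan2(-0.475, -0.534) = 221.6535°
|p|² = ρ² + z² = 0.71469² + 0.797² = 1.14599
κ = 2ρ / |p|² = 2×0.71469 / 1.14599 = 1.24729
θ = 2·atan2(ρ, z) = 2·atan2(0.71469, 0.797) = 1.46200 rad
ℓ = θ/κ = 1.46200/1.24729 = 1.17215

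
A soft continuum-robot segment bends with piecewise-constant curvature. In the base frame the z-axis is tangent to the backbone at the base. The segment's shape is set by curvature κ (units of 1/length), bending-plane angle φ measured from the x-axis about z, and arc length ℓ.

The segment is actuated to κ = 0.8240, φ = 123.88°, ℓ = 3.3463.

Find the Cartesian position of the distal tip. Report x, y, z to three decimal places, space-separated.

θ = κ·ℓ = 0.8240 × 3.3463 = 2.75735 rad
ρ = (1 − cos θ)/κ = (1 − -0.92708)/0.8240 = 2.33869
z = sin θ / κ = 0.37486/0.8240 = 0.45492
x = ρ cos φ = 2.33869 × cos(123.88°) = -1.30372
y = ρ sin φ = 2.33869 × sin(123.88°) = 1.94160

-1.304 1.942 0.455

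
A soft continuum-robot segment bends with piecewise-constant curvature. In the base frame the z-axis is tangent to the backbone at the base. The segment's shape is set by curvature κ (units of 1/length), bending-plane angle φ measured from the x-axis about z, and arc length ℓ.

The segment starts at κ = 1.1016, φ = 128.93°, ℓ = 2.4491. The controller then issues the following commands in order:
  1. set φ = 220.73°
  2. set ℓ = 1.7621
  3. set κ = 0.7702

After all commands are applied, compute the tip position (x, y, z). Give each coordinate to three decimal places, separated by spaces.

-0.775 -0.668 1.269

initial: κ=1.1016, φ=128.93°, ℓ=2.4491
cmd 1: set φ=220.73° → (κ,φ,ℓ)=(1.1016,220.73°,2.4491) → tip=(-1.3092,-1.1273,0.3897)
cmd 2: set ℓ=1.7621 → (κ,φ,ℓ)=(1.1016,220.73°,1.7621) → tip=(-0.9369,-0.8067,0.8462)
cmd 3: set κ=0.7702 → (κ,φ,ℓ)=(0.7702,220.73°,1.7621) → tip=(-0.7753,-0.6676,1.2689)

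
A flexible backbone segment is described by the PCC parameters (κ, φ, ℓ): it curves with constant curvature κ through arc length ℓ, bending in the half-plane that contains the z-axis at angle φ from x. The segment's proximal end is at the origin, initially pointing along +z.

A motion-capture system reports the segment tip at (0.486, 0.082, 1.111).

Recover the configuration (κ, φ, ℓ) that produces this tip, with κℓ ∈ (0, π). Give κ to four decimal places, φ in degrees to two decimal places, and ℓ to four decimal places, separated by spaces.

ρ = √(x²+y²) = √(0.486² + 0.082²) = 0.49287
φ = atan2(y, x) mod 360° = atan2(0.082, 0.486) = 9.5770°
|p|² = ρ² + z² = 0.49287² + 1.111² = 1.47724
κ = 2ρ / |p|² = 2×0.49287 / 1.47724 = 0.66728
θ = 2·atan2(ρ, z) = 2·atan2(0.49287, 1.111) = 0.83508 rad
ℓ = θ/κ = 0.83508/0.66728 = 1.25147

0.6673 9.58 1.2515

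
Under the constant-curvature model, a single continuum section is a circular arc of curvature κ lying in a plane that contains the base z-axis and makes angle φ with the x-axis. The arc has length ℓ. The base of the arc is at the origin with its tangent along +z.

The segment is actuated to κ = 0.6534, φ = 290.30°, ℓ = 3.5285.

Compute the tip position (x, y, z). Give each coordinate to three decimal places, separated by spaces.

0.887 -2.398 1.136

θ = κ·ℓ = 0.6534 × 3.5285 = 2.30552 rad
ρ = (1 − cos θ)/κ = (1 − -0.67038)/0.6534 = 2.55645
z = sin θ / κ = 0.74201/0.6534 = 1.13562
x = ρ cos φ = 2.55645 × cos(290.30°) = 0.88692
y = ρ sin φ = 2.55645 × sin(290.30°) = -2.39766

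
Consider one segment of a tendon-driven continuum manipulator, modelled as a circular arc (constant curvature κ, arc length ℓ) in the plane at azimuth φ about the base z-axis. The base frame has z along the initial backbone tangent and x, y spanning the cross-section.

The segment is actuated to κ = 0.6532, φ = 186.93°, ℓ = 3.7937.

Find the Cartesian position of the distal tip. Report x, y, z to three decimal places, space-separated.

θ = κ·ℓ = 0.6532 × 3.7937 = 2.47804 rad
ρ = (1 − cos θ)/κ = (1 − -0.78781)/0.6532 = 2.73701
z = sin θ / κ = 0.61592/0.6532 = 0.94292
x = ρ cos φ = 2.73701 × cos(186.93°) = -2.71701
y = ρ sin φ = 2.73701 × sin(186.93°) = -0.33024

-2.717 -0.330 0.943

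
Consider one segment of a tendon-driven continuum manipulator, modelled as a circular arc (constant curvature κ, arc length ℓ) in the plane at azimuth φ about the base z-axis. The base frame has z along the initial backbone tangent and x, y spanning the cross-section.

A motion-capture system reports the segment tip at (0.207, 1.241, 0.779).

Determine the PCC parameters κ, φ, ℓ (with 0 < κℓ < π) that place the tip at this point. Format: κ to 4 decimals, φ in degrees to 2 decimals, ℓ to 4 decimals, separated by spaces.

1.1491 80.53 1.7690

ρ = √(x²+y²) = √(0.207² + 1.241²) = 1.25815
φ = atan2(y, x) mod 360° = atan2(1.241, 0.207) = 80.5302°
|p|² = ρ² + z² = 1.25815² + 0.779² = 2.18977
κ = 2ρ / |p|² = 2×1.25815 / 2.18977 = 1.14911
θ = 2·atan2(ρ, z) = 2·atan2(1.25815, 0.779) = 2.03281 rad
ℓ = θ/κ = 2.03281/1.14911 = 1.76903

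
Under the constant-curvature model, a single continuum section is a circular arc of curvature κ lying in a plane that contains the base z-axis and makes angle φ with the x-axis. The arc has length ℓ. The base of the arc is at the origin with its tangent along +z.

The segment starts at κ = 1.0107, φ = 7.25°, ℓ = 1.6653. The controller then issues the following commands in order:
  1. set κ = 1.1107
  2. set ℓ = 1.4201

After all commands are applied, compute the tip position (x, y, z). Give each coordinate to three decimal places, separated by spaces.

0.899 0.114 0.900

initial: κ=1.0107, φ=7.25°, ℓ=1.6653
cmd 1: set κ=1.1107 → (κ,φ,ℓ)=(1.1107,7.25°,1.6653) → tip=(1.1390,0.1449,0.8656)
cmd 2: set ℓ=1.4201 → (κ,φ,ℓ)=(1.1107,7.25°,1.4201) → tip=(0.8989,0.1144,0.9003)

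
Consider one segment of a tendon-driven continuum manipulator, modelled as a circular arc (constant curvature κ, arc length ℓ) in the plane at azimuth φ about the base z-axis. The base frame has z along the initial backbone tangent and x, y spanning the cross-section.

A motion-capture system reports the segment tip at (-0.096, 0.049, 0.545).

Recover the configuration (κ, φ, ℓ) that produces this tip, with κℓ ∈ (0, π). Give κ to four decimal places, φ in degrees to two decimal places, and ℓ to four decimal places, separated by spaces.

ρ = √(x²+y²) = √(-0.096² + 0.049²) = 0.10778
φ = atan2(y, x) mod 360° = atan2(0.049, -0.096) = 152.9595°
|p|² = ρ² + z² = 0.10778² + 0.545² = 0.30864
κ = 2ρ / |p|² = 2×0.10778 / 0.30864 = 0.69843
θ = 2·atan2(ρ, z) = 2·atan2(0.10778, 0.545) = 0.39049 rad
ℓ = θ/κ = 0.39049/0.69843 = 0.55910

0.6984 152.96 0.5591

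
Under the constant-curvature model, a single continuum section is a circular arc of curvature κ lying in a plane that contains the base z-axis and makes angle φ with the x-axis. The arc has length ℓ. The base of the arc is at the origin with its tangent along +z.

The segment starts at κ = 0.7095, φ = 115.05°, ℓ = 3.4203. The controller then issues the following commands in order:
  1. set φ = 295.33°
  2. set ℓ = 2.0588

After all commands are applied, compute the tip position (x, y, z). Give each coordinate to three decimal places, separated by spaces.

initial: κ=0.7095, φ=115.05°, ℓ=3.4203
cmd 1: set φ=295.33° → (κ,φ,ℓ)=(0.7095,295.33°,3.4203) → tip=(1.0584,-2.2360,0.9239)
cmd 2: set ℓ=2.0588 → (κ,φ,ℓ)=(0.7095,295.33°,2.0588) → tip=(0.5368,-1.1340,1.4009)

0.537 -1.134 1.401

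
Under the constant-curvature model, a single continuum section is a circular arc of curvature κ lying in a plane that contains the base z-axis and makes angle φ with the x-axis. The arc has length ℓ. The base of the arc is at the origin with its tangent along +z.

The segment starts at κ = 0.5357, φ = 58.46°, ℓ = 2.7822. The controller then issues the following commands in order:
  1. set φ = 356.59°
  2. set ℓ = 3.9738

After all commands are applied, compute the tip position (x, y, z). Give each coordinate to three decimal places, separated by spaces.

initial: κ=0.5357, φ=58.46°, ℓ=2.7822
cmd 1: set φ=356.59° → (κ,φ,ℓ)=(0.5357,356.59°,2.7822) → tip=(1.7138,-0.1021,1.8607)
cmd 2: set ℓ=3.9738 → (κ,φ,ℓ)=(0.5357,356.59°,3.9738) → tip=(2.8500,-0.1698,1.5836)

2.850 -0.170 1.584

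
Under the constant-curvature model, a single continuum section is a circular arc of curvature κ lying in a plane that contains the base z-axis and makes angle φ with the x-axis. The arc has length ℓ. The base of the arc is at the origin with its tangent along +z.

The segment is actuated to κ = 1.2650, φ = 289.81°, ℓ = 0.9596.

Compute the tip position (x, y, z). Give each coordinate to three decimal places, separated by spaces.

0.174 -0.484 0.741

θ = κ·ℓ = 1.2650 × 0.9596 = 1.21389 rad
ρ = (1 − cos θ)/κ = (1 − 0.34937)/1.2650 = 0.51433
z = sin θ / κ = 0.93698/1.2650 = 0.74070
x = ρ cos φ = 0.51433 × cos(289.81°) = 0.17431
y = ρ sin φ = 0.51433 × sin(289.81°) = -0.48389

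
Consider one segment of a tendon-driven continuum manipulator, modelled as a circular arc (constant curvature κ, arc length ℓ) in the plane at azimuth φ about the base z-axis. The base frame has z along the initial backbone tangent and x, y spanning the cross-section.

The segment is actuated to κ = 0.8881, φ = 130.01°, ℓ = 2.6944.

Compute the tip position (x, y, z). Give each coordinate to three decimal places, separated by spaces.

θ = κ·ℓ = 0.8881 × 2.6944 = 2.39290 rad
ρ = (1 − cos θ)/κ = (1 − -0.73258)/0.8881 = 1.95088
z = sin θ / κ = 0.68068/0.8881 = 0.76645
x = ρ cos φ = 1.95088 × cos(130.01°) = -1.25426
y = ρ sin φ = 1.95088 × sin(130.01°) = 1.49424

-1.254 1.494 0.766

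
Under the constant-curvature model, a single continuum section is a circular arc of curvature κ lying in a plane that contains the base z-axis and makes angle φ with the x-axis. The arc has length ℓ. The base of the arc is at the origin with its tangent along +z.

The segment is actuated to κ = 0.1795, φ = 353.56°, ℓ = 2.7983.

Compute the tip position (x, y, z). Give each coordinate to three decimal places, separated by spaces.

0.684 -0.077 2.682

θ = κ·ℓ = 0.1795 × 2.7983 = 0.50229 rad
ρ = (1 − cos θ)/κ = (1 − 0.87648)/0.1795 = 0.68813
z = sin θ / κ = 0.48144/0.1795 = 2.68211
x = ρ cos φ = 0.68813 × cos(353.56°) = 0.68379
y = ρ sin φ = 0.68813 × sin(353.56°) = -0.07718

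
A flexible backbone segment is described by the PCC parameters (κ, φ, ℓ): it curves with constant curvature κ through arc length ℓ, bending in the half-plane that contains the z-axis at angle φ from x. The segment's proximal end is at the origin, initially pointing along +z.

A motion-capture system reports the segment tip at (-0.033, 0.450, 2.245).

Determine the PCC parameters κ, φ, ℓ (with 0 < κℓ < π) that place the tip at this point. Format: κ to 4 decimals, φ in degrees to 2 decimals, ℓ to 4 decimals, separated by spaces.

0.1721 94.19 2.3050

ρ = √(x²+y²) = √(-0.033² + 0.450²) = 0.45121
φ = atan2(y, x) mod 360° = atan2(0.450, -0.033) = 94.1942°
|p|² = ρ² + z² = 0.45121² + 2.245² = 5.24361
κ = 2ρ / |p|² = 2×0.45121 / 5.24361 = 0.17210
θ = 2·atan2(ρ, z) = 2·atan2(0.45121, 2.245) = 0.39668 rad
ℓ = θ/κ = 0.39668/0.17210 = 2.30498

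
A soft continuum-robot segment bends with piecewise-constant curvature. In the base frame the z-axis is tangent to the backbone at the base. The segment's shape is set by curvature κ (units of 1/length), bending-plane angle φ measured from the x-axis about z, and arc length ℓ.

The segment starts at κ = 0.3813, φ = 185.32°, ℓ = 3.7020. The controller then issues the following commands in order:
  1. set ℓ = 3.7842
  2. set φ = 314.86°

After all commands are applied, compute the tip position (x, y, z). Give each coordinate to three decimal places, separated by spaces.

initial: κ=0.3813, φ=185.32°, ℓ=3.7020
cmd 1: set ℓ=3.7842 → (κ,φ,ℓ)=(0.3813,185.32°,3.7842) → tip=(-2.2783,-0.2122,2.6012)
cmd 2: set φ=314.86° → (κ,φ,ℓ)=(0.3813,314.86°,3.7842) → tip=(1.6140,-1.6219,2.6012)

1.614 -1.622 2.601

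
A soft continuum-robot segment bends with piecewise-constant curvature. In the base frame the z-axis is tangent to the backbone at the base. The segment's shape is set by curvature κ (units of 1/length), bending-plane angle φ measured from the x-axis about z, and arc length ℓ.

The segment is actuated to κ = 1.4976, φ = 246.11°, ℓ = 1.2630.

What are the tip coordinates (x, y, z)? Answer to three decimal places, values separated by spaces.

-0.356 -0.803 0.634

θ = κ·ℓ = 1.4976 × 1.2630 = 1.89147 rad
ρ = (1 − cos θ)/κ = (1 − -0.31520)/1.4976 = 0.87821
z = sin θ / κ = 0.94902/1.4976 = 0.63370
x = ρ cos φ = 0.87821 × cos(246.11°) = -0.35566
y = ρ sin φ = 0.87821 × sin(246.11°) = -0.80297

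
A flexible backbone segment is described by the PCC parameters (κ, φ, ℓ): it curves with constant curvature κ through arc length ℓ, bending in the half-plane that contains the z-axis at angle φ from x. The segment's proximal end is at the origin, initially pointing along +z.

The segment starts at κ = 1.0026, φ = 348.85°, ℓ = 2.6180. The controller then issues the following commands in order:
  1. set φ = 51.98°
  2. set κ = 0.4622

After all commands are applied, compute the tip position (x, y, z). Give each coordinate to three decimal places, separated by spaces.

0.862 1.103 2.024

initial: κ=1.0026, φ=348.85°, ℓ=2.6180
cmd 1: set φ=51.98° → (κ,φ,ℓ)=(1.0026,51.98°,2.6180) → tip=(1.1485,1.4689,0.4928)
cmd 2: set κ=0.4622 → (κ,φ,ℓ)=(0.4622,51.98°,2.6180) → tip=(0.8622,1.1028,2.0243)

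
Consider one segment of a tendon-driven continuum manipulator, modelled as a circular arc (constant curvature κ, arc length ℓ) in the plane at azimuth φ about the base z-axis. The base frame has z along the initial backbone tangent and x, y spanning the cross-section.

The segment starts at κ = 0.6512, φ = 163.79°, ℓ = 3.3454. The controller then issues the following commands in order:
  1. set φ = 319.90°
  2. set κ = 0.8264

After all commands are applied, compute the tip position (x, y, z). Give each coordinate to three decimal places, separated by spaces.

1.786 -1.504 0.445

initial: κ=0.6512, φ=163.79°, ℓ=3.3454
cmd 1: set φ=319.90° → (κ,φ,ℓ)=(0.6512,319.90°,3.3454) → tip=(1.8454,-1.5539,1.2607)
cmd 2: set κ=0.8264 → (κ,φ,ℓ)=(0.8264,319.90°,3.3454) → tip=(1.7862,-1.5041,0.4454)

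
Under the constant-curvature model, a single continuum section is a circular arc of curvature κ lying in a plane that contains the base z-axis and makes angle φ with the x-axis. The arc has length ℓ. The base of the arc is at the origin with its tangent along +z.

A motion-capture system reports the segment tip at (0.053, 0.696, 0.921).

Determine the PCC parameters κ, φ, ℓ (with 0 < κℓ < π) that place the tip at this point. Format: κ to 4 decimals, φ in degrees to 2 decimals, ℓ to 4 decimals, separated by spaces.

1.0454 85.65 1.2408

ρ = √(x²+y²) = √(0.053² + 0.696²) = 0.69802
φ = atan2(y, x) mod 360° = atan2(0.696, 0.053) = 85.6454°
|p|² = ρ² + z² = 0.69802² + 0.921² = 1.33547
κ = 2ρ / |p|² = 2×0.69802 / 1.33547 = 1.04535
θ = 2·atan2(ρ, z) = 2·atan2(0.69802, 0.921) = 1.29706 rad
ℓ = θ/κ = 1.29706/1.04535 = 1.24079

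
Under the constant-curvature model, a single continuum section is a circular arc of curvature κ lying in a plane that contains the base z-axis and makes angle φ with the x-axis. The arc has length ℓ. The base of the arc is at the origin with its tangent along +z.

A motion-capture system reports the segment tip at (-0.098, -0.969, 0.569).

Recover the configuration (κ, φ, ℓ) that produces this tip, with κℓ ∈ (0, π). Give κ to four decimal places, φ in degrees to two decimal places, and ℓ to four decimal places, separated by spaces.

ρ = √(x²+y²) = √(-0.098² + -0.969²) = 0.97394
φ = atan2(y, x) mod 360° = atan2(-0.969, -0.098) = 264.2250°
|p|² = ρ² + z² = 0.97394² + 0.569² = 1.27233
κ = 2ρ / |p|² = 2×0.97394 / 1.27233 = 1.53096
θ = 2·atan2(ρ, z) = 2·atan2(0.97394, 0.569) = 2.08412 rad
ℓ = θ/κ = 2.08412/1.53096 = 1.36131

1.5310 264.23 1.3613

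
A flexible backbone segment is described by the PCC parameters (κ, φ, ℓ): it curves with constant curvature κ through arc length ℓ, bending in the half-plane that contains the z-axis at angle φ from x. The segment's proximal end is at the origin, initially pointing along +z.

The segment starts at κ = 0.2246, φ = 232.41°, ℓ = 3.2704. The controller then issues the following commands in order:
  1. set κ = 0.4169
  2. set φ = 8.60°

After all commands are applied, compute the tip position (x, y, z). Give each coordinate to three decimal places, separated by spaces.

initial: κ=0.2246, φ=232.41°, ℓ=3.2704
cmd 1: set κ=0.4169 → (κ,φ,ℓ)=(0.4169,232.41°,3.2704) → tip=(-1.1619,-1.5094,2.3473)
cmd 2: set φ=8.60° → (κ,φ,ℓ)=(0.4169,8.60°,3.2704) → tip=(1.8834,0.2848,2.3473)

1.883 0.285 2.347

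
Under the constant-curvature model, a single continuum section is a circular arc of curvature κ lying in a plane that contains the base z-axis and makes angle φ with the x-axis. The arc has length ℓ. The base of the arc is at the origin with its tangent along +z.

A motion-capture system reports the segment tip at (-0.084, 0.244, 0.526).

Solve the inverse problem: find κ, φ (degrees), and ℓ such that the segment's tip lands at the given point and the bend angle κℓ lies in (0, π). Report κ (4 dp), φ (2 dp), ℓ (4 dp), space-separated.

1.5035 109.00 0.6067

ρ = √(x²+y²) = √(-0.084² + 0.244²) = 0.25805
φ = atan2(y, x) mod 360° = atan2(0.244, -0.084) = 108.9967°
|p|² = ρ² + z² = 0.25805² + 0.526² = 0.34327
κ = 2ρ / |p|² = 2×0.25805 / 0.34327 = 1.50351
θ = 2·atan2(ρ, z) = 2·atan2(0.25805, 0.526) = 0.91219 rad
ℓ = θ/κ = 0.91219/1.50351 = 0.60671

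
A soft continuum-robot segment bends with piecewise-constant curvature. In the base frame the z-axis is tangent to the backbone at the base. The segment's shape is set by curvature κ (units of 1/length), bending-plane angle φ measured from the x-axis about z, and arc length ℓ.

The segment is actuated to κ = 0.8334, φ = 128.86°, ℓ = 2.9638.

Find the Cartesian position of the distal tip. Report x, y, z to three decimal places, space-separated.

-1.342 1.666 0.747

θ = κ·ℓ = 0.8334 × 2.9638 = 2.47003 rad
ρ = (1 − cos θ)/κ = (1 − -0.78285)/0.8334 = 2.13925
z = sin θ / κ = 0.62221/0.8334 = 0.74659
x = ρ cos φ = 2.13925 × cos(128.86°) = -1.34221
y = ρ sin φ = 2.13925 × sin(128.86°) = 1.66579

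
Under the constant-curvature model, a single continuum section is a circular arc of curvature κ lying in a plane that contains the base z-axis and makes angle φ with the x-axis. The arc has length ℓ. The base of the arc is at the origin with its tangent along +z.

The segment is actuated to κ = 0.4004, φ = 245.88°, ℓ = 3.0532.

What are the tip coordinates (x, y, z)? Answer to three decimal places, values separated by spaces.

-0.672 -1.501 2.348

θ = κ·ℓ = 0.4004 × 3.0532 = 1.22250 rad
ρ = (1 − cos θ)/κ = (1 − 0.34130)/0.4004 = 1.64512
z = sin θ / κ = 0.93996/0.4004 = 2.34754
x = ρ cos φ = 1.64512 × cos(245.88°) = -0.67227
y = ρ sin φ = 1.64512 × sin(245.88°) = -1.50148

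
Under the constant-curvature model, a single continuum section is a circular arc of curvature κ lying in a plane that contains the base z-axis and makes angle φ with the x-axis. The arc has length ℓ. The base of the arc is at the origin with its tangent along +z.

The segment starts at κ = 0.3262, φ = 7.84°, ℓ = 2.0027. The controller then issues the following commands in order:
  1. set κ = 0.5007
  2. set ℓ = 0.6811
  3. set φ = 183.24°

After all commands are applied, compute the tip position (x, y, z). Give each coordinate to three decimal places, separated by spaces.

initial: κ=0.3262, φ=7.84°, ℓ=2.0027
cmd 1: set κ=0.5007 → (κ,φ,ℓ)=(0.5007,7.84°,2.0027) → tip=(0.9141,0.1259,1.6836)
cmd 2: set ℓ=0.6811 → (κ,φ,ℓ)=(0.5007,7.84°,0.6811) → tip=(0.1139,0.0157,0.6680)
cmd 3: set φ=183.24° → (κ,φ,ℓ)=(0.5007,183.24°,0.6811) → tip=(-0.1148,-0.0065,0.6680)

-0.115 -0.007 0.668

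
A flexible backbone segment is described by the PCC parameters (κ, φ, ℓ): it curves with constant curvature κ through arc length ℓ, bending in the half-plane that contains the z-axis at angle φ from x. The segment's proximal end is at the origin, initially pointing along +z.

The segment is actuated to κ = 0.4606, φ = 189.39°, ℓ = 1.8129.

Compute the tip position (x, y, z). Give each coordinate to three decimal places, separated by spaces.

θ = κ·ℓ = 0.4606 × 1.8129 = 0.83502 rad
ρ = (1 − cos θ)/κ = (1 − 0.67116)/0.4606 = 0.71393
z = sin θ / κ = 0.74131/0.4606 = 1.60945
x = ρ cos φ = 0.71393 × cos(189.39°) = -0.70437
y = ρ sin φ = 0.71393 × sin(189.39°) = -0.11648

-0.704 -0.116 1.609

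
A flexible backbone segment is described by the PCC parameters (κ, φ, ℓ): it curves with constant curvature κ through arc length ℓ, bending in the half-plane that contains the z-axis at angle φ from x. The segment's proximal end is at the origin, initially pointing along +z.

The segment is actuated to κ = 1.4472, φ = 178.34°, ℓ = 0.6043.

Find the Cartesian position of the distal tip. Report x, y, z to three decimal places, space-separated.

θ = κ·ℓ = 1.4472 × 0.6043 = 0.87454 rad
ρ = (1 − cos θ)/κ = (1 − 0.64135)/1.4472 = 0.24783
z = sin θ / κ = 0.76725/1.4472 = 0.53016
x = ρ cos φ = 0.24783 × cos(178.34°) = -0.24772
y = ρ sin φ = 0.24783 × sin(178.34°) = 0.00718

-0.248 0.007 0.530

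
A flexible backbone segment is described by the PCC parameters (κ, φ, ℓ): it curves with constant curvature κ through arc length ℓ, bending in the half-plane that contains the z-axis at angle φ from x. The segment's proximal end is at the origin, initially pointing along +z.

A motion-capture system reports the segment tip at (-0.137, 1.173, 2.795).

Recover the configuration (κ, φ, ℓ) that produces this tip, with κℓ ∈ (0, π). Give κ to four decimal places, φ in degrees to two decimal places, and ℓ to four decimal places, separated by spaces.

ρ = √(x²+y²) = √(-0.137² + 1.173²) = 1.18097
φ = atan2(y, x) mod 360° = atan2(1.173, -0.137) = 96.6617°
|p|² = ρ² + z² = 1.18097² + 2.795² = 9.20672
κ = 2ρ / |p|² = 2×1.18097 / 9.20672 = 0.25655
θ = 2·atan2(ρ, z) = 2·atan2(1.18097, 2.795) = 0.79955 rad
ℓ = θ/κ = 0.79955/0.25655 = 3.11661

0.2565 96.66 3.1166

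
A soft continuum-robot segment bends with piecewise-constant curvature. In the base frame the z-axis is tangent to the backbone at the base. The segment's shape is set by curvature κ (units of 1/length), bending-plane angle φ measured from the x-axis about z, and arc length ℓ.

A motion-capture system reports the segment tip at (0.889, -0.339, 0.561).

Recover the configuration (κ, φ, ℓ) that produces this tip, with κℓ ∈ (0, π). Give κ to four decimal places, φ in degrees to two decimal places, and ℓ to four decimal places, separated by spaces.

ρ = √(x²+y²) = √(0.889² + -0.339²) = 0.95144
φ = atan2(y, x) mod 360° = atan2(-0.339, 0.889) = 339.1268°
|p|² = ρ² + z² = 0.95144² + 0.561² = 1.21996
κ = 2ρ / |p|² = 2×0.95144 / 1.21996 = 1.55979
θ = 2·atan2(ρ, z) = 2·atan2(0.95144, 0.561) = 2.07607 rad
ℓ = θ/κ = 2.07607/1.55979 = 1.33100

1.5598 339.13 1.3310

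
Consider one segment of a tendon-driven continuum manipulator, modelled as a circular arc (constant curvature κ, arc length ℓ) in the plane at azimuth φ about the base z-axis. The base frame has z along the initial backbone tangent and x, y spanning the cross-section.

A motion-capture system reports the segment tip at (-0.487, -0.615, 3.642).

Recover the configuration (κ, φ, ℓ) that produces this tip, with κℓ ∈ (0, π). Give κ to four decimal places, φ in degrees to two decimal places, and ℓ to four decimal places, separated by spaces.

0.1130 231.63 3.7536

ρ = √(x²+y²) = √(-0.487² + -0.615²) = 0.78447
φ = atan2(y, x) mod 360° = atan2(-0.615, -0.487) = 231.6254°
|p|² = ρ² + z² = 0.78447² + 3.642² = 13.87956
κ = 2ρ / |p|² = 2×0.78447 / 13.87956 = 0.11304
θ = 2·atan2(ρ, z) = 2·atan2(0.78447, 3.642) = 0.42431 rad
ℓ = θ/κ = 0.42431/0.11304 = 3.75362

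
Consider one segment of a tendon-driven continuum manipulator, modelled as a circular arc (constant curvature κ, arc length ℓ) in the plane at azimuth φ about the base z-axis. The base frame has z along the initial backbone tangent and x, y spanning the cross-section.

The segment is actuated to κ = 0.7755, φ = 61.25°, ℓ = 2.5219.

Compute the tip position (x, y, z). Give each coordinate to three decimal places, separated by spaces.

0.853 1.555 1.195

θ = κ·ℓ = 0.7755 × 2.5219 = 1.95573 rad
ρ = (1 − cos θ)/κ = (1 − -0.37550)/0.7755 = 1.77370
z = sin θ / κ = 0.92682/0.7755 = 1.19513
x = ρ cos φ = 1.77370 × cos(61.25°) = 0.85313
y = ρ sin φ = 1.77370 × sin(61.25°) = 1.55505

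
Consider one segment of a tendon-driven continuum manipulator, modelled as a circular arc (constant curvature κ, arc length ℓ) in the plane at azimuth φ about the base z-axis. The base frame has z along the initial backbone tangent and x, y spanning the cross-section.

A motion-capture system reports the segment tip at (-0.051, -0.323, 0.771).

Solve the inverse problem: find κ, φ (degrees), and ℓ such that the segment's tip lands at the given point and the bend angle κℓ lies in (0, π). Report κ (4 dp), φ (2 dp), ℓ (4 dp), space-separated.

0.9325 261.03 0.8604

ρ = √(x²+y²) = √(-0.051² + -0.323²) = 0.32700
φ = atan2(y, x) mod 360° = atan2(-0.323, -0.051) = 261.0274°
|p|² = ρ² + z² = 0.32700² + 0.771² = 0.70137
κ = 2ρ / |p|² = 2×0.32700 / 0.70137 = 0.93246
θ = 2·atan2(ρ, z) = 2·atan2(0.32700, 0.771) = 0.80226 rad
ℓ = θ/κ = 0.80226/0.93246 = 0.86037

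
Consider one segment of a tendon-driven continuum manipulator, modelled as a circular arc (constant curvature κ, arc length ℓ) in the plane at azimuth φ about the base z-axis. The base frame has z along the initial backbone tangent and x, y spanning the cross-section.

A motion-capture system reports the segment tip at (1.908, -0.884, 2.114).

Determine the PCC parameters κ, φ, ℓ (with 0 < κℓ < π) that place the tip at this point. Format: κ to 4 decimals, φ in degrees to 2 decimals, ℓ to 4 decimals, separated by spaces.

ρ = √(x²+y²) = √(1.908² + -0.884²) = 2.10284
φ = atan2(y, x) mod 360° = atan2(-0.884, 1.908) = 335.1411°
|p|² = ρ² + z² = 2.10284² + 2.114² = 8.89092
κ = 2ρ / |p|² = 2×2.10284 / 8.89092 = 0.47303
θ = 2·atan2(ρ, z) = 2·atan2(2.10284, 2.114) = 1.56550 rad
ℓ = θ/κ = 1.56550/0.47303 = 3.30952

0.4730 335.14 3.3095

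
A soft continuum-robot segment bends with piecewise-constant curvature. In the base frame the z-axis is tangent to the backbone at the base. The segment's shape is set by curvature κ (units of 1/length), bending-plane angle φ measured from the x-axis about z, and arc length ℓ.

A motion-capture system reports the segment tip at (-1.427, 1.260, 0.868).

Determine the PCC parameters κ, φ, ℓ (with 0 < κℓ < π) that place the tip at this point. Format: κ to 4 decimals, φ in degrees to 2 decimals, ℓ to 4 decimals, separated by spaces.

0.8698 138.56 2.6282

ρ = √(x²+y²) = √(-1.427² + 1.260²) = 1.90366
φ = atan2(y, x) mod 360° = atan2(1.260, -1.427) = 138.5564°
|p|² = ρ² + z² = 1.90366² + 0.868² = 4.37735
κ = 2ρ / |p|² = 2×1.90366 / 4.37735 = 0.86978
θ = 2·atan2(ρ, z) = 2·atan2(1.90366, 0.868) = 2.28599 rad
ℓ = θ/κ = 2.28599/0.86978 = 2.62824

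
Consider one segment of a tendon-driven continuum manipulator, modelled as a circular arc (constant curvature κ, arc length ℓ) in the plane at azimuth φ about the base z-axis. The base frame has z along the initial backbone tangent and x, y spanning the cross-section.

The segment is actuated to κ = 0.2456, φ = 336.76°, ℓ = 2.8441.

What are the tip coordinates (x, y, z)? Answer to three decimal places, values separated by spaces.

θ = κ·ℓ = 0.2456 × 2.8441 = 0.69851 rad
ρ = (1 − cos θ)/κ = (1 − 0.76580)/0.2456 = 0.95358
z = sin θ / κ = 0.64308/0.2456 = 2.61840
x = ρ cos φ = 0.95358 × cos(336.76°) = 0.87621
y = ρ sin φ = 0.95358 × sin(336.76°) = -0.37627

0.876 -0.376 2.618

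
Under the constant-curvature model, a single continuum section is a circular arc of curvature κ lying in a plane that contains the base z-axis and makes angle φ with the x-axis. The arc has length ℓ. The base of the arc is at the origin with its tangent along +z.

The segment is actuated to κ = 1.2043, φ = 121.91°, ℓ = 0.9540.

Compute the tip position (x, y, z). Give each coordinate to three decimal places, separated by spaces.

θ = κ·ℓ = 1.2043 × 0.9540 = 1.14890 rad
ρ = (1 − cos θ)/κ = (1 − 0.40949)/1.2043 = 0.49034
z = sin θ / κ = 0.91231/1.2043 = 0.75755
x = ρ cos φ = 0.49034 × cos(121.91°) = -0.25918
y = ρ sin φ = 0.49034 × sin(121.91°) = 0.41624

-0.259 0.416 0.758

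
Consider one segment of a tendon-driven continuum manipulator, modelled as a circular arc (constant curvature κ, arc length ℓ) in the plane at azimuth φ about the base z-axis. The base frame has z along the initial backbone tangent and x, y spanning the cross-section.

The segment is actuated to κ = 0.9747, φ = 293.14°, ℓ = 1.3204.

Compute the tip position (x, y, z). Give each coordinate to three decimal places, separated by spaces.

0.290 -0.679 0.985

θ = κ·ℓ = 0.9747 × 1.3204 = 1.28699 rad
ρ = (1 − cos θ)/κ = (1 − 0.28001)/0.9747 = 0.73868
z = sin θ / κ = 0.96000/0.9747 = 0.98492
x = ρ cos φ = 0.73868 × cos(293.14°) = 0.29029
y = ρ sin φ = 0.73868 × sin(293.14°) = -0.67925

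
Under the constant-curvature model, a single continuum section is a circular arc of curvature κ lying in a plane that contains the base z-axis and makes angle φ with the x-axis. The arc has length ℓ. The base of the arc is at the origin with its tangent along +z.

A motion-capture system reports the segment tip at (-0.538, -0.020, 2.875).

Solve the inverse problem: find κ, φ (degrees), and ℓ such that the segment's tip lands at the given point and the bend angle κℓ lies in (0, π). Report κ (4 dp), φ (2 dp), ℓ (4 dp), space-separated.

ρ = √(x²+y²) = √(-0.538² + -0.020²) = 0.53837
φ = atan2(y, x) mod 360° = atan2(-0.020, -0.538) = 182.1290°
|p|² = ρ² + z² = 0.53837² + 2.875² = 8.55547
κ = 2ρ / |p|² = 2×0.53837 / 8.55547 = 0.12585
θ = 2·atan2(ρ, z) = 2·atan2(0.53837, 2.875) = 0.37023 rad
ℓ = θ/κ = 0.37023/0.12585 = 2.94175

0.1259 182.13 2.9417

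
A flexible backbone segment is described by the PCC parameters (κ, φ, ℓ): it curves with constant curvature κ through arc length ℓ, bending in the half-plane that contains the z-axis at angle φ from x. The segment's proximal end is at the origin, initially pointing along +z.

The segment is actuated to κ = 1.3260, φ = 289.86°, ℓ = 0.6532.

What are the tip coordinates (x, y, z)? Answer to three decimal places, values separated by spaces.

0.090 -0.250 0.575

θ = κ·ℓ = 1.3260 × 0.6532 = 0.86614 rad
ρ = (1 − cos θ)/κ = (1 − 0.64777)/1.3260 = 0.26563
z = sin θ / κ = 0.76184/1.3260 = 0.57454
x = ρ cos φ = 0.26563 × cos(289.86°) = 0.09024
y = ρ sin φ = 0.26563 × sin(289.86°) = -0.24984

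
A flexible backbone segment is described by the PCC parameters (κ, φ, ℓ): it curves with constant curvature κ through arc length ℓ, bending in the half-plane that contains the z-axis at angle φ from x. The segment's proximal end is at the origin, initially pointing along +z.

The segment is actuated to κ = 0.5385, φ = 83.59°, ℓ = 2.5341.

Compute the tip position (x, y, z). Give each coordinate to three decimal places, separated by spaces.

θ = κ·ℓ = 0.5385 × 2.5341 = 1.36461 rad
ρ = (1 − cos θ)/κ = (1 − 0.20473)/0.5385 = 1.47683
z = sin θ / κ = 0.97882/0.5385 = 1.81768
x = ρ cos φ = 1.47683 × cos(83.59°) = 0.16488
y = ρ sin φ = 1.47683 × sin(83.59°) = 1.46760

0.165 1.468 1.818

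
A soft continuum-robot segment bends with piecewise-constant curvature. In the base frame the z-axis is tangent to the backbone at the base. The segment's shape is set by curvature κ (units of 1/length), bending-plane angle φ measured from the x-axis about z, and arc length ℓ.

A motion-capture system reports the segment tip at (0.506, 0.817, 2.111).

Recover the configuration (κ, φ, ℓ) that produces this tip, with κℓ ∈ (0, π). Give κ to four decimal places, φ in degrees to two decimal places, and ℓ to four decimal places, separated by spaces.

0.3573 58.23 2.3915

ρ = √(x²+y²) = √(0.506² + 0.817²) = 0.96100
φ = atan2(y, x) mod 360° = atan2(0.817, 0.506) = 58.2285°
|p|² = ρ² + z² = 0.96100² + 2.111² = 5.37985
κ = 2ρ / |p|² = 2×0.96100 / 5.37985 = 0.35726
θ = 2·atan2(ρ, z) = 2·atan2(0.96100, 2.111) = 0.85440 rad
ℓ = θ/κ = 0.85440/0.35726 = 2.39153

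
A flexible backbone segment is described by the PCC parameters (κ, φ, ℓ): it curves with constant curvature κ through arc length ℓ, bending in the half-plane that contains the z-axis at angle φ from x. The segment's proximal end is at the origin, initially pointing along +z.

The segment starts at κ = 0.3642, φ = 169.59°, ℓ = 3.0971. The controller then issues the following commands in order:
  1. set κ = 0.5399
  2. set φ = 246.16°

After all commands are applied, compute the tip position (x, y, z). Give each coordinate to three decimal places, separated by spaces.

-0.824 -1.866 1.843

initial: κ=0.3642, φ=169.59°, ℓ=3.0971
cmd 1: set κ=0.5399 → (κ,φ,ℓ)=(0.5399,169.59°,3.0971) → tip=(-2.0060,0.3685,1.8427)
cmd 2: set φ=246.16° → (κ,φ,ℓ)=(0.5399,246.16°,3.0971) → tip=(-0.8244,-1.8655,1.8427)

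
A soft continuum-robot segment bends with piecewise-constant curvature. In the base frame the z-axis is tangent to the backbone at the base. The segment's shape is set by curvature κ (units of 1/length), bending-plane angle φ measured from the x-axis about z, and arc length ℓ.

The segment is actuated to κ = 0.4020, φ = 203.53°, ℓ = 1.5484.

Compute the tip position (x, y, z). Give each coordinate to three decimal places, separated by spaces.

θ = κ·ℓ = 0.4020 × 1.5484 = 0.62246 rad
ρ = (1 − cos θ)/κ = (1 − 0.81245)/0.4020 = 0.46655
z = sin θ / κ = 0.58303/0.4020 = 1.45033
x = ρ cos φ = 0.46655 × cos(203.53°) = -0.42775
y = ρ sin φ = 0.46655 × sin(203.53°) = -0.18626

-0.428 -0.186 1.450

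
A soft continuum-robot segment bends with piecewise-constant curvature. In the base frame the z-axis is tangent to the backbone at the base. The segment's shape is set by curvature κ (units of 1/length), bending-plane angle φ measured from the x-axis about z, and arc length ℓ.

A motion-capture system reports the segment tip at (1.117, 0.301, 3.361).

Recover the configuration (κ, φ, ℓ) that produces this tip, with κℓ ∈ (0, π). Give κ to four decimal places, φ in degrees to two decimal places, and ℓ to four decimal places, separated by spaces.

ρ = √(x²+y²) = √(1.117² + 0.301²) = 1.15684
φ = atan2(y, x) mod 360° = atan2(0.301, 1.117) = 15.0814°
|p|² = ρ² + z² = 1.15684² + 3.361² = 12.63461
κ = 2ρ / |p|² = 2×1.15684 / 12.63461 = 0.18312
θ = 2·atan2(ρ, z) = 2·atan2(1.15684, 3.361) = 0.66299 rad
ℓ = θ/κ = 0.66299/0.18312 = 3.62046

0.1831 15.08 3.6205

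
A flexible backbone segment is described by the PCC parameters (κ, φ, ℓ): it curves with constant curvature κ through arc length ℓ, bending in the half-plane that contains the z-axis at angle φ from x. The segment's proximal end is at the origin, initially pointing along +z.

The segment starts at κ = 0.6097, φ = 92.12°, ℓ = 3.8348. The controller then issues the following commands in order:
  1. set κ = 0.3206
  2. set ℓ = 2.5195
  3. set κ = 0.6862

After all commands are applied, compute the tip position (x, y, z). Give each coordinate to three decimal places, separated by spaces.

initial: κ=0.6097, φ=92.12°, ℓ=3.8348
cmd 1: set κ=0.3206 → (κ,φ,ℓ)=(0.3206,92.12°,3.8348) → tip=(-0.0768,2.0735,2.9392)
cmd 2: set ℓ=2.5195 → (κ,φ,ℓ)=(0.3206,92.12°,2.5195) → tip=(-0.0356,0.9628,2.2543)
cmd 3: set κ=0.6862 → (κ,φ,ℓ)=(0.6862,92.12°,2.5195) → tip=(-0.0624,1.6856,1.4391)

-0.062 1.686 1.439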